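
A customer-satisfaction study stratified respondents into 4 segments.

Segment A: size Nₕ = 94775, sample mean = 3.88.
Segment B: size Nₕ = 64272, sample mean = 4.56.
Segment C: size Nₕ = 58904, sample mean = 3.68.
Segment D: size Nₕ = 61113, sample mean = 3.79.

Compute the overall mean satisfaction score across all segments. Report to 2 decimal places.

N = 279064; weights Wₕ = Nₕ/N = (0.3396, 0.2303, 0.2111, 0.2190).
x̄_st = Σ Wₕ·x̄ₕ = 0.3396·3.88 + 0.2303·4.56 + 0.2111·3.68 + 0.2190·3.79 ≈ 3.9747...
→ 3.97.

3.97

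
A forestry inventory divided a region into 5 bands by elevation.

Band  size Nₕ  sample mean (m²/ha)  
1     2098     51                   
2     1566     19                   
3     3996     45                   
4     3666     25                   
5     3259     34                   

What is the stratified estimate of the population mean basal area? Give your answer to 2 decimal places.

N = 2098 + 1566 + 3996 + 3666 + 3259 = 14585.
The stratified mean weights each stratum mean by its population share Nₕ/N.
Σ Nₕx̄ₕ = 2098·51 + 1566·19 + 3996·45 + 3666·25 + 3259·34 = 106998 + 29754 + 179820 + 91650 + 110806 = 519028.
Divide by N: 519028 / 14585 = 35.5864... → 35.59.

35.59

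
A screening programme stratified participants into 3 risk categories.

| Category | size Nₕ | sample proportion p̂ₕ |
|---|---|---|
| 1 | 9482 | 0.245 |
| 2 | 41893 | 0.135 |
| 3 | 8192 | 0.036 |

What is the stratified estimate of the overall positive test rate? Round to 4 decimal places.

N = 9482 + 41893 + 8192 = 59567.
Overall proportion = Σ (Nₕ/N)·p̂ₕ.
Σ Nₕp̂ₕ = 2323.09 + 5655.555 + 294.912 = 8273.557.
8273.557 / 59567 = 0.138895... → 0.1389.

0.1389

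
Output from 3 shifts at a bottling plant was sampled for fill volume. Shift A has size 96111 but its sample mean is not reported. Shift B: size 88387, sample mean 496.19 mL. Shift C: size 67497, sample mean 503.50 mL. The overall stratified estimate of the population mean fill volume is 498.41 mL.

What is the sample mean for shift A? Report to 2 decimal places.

Σ Nₕx̄ₕ = N·μ, so 96111·x̄_A = 251995·498.41 − (88387·496.19 + 67497·503.50).
= 125596827.95 − 77841485.03 = 47755342.92.
x̄_A = 47755342.92 / 96111 = 496.8770... → 496.88.

496.88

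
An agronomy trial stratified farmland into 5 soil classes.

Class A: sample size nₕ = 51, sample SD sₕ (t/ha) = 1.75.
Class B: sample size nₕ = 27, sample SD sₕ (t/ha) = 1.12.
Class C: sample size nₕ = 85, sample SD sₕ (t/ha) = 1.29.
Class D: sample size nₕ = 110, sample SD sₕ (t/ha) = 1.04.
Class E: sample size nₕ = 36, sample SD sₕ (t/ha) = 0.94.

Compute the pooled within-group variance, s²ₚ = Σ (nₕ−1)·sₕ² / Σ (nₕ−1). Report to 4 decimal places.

Degrees of freedom: 50 + 26 + 84 + 109 + 35 = 304.
Σ(nₕ−1)sₕ² = 50·3.0625 + 26·1.2544 + 84·1.6641 + 109·1.0816 + 35·0.8836 = 474.3442.
s²ₚ = 474.3442 / 304 = 1.560343... → 1.5603.

1.5603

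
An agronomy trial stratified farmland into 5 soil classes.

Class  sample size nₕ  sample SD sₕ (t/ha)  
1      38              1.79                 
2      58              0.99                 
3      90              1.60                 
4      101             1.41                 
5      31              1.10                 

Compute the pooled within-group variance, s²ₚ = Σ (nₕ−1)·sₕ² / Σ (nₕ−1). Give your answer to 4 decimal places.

1: (38−1)·1.79² = 37·3.2041 = 118.5517
2: (58−1)·0.99² = 57·0.9801 = 55.8657
3: (90−1)·1.60² = 89·2.56 = 227.84
4: (101−1)·1.41² = 100·1.9881 = 198.81
5: (31−1)·1.10² = 30·1.21 = 36.3
Numerator = 637.3674; denominator = Σ(nₕ−1) = 313.
s²ₚ = 637.3674/313 = 2.036318... → 2.0363.

2.0363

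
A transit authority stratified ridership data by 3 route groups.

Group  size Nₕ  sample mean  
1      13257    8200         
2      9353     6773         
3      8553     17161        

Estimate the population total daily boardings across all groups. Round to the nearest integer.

318833302

Estimate total by summing Nₕ·x̄ₕ over strata.
13257·8200 + 9353·6773 + 8553·17161 = 108707400 + 63347869 + 146778033 = 318833302.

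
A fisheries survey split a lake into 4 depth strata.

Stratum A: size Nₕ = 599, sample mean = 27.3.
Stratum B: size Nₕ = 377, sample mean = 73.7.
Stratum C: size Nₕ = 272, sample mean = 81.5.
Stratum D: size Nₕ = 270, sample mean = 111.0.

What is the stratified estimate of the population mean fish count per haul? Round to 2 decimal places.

x̄_st = (Σ Nₕx̄ₕ) / (Σ Nₕ) = (599·27.3 + 377·73.7 + 272·81.5 + 270·111.0) / 1518
= 96275.6 / 1518 = 63.4227... → 63.42.

63.42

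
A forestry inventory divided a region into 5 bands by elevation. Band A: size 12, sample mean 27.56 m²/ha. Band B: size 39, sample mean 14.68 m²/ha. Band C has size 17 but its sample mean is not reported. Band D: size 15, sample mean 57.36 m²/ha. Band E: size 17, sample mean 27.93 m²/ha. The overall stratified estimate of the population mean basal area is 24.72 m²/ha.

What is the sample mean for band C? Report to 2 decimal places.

Σ Nₕx̄ₕ = N·μ, so 17·x̄_C = 100·24.72 − (12·27.56 + 39·14.68 + 15·57.36 + 17·27.93).
= 2472 − 2238.45 = 233.55.
x̄_C = 233.55 / 17 = 13.7382... → 13.74.

13.74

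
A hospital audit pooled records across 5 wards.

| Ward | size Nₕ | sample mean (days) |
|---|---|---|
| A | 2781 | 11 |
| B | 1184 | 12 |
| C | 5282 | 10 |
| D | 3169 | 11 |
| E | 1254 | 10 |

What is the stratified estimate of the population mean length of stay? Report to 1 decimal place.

10.6

x̄_st = (Σ Nₕx̄ₕ) / (Σ Nₕ) = (2781·11 + 1184·12 + 5282·10 + 3169·11 + 1254·10) / 13670
= 145018 / 13670 = 10.608... → 10.6.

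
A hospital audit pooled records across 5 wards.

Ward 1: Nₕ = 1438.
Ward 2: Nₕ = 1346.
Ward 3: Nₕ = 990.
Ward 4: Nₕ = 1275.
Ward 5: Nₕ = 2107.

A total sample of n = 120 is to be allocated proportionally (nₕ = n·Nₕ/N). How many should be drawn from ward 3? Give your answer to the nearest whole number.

N = 1438 + 1346 + 990 + 1275 + 2107 = 7156.
n_3 = 120·990/7156 = 16.601... → 17.

17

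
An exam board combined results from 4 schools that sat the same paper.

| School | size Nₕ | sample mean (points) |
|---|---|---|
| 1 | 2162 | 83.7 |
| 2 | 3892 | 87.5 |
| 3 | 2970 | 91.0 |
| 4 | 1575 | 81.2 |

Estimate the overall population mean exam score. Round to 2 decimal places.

N = 10599; weights Wₕ = Nₕ/N = (0.2040, 0.3672, 0.2802, 0.1486).
x̄_st = Σ Wₕ·x̄ₕ = 0.2040·83.7 + 0.3672·87.5 + 0.2802·91.0 + 0.1486·81.2 ≈ 86.7694...
→ 86.77.

86.77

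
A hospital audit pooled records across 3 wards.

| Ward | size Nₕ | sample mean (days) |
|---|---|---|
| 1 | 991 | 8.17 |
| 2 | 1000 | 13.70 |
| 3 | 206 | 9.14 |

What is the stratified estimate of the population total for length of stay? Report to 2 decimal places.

Estimate total by summing Nₕ·x̄ₕ over strata.
991·8.17 + 1000·13.70 + 206·9.14 = 8096.47 + 13700 + 1882.84 = 23679.31.

23679.31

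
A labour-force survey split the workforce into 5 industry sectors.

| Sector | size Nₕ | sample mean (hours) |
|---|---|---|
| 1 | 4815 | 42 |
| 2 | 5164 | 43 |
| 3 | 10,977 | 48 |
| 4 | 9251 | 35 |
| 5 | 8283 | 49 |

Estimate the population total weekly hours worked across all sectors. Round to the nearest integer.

1680830

Estimate total by summing Nₕ·x̄ₕ over strata.
4815·42 + 5164·43 + 10977·48 + 9251·35 + 8283·49 = 202230 + 222052 + 526896 + 323785 + 405867 = 1680830.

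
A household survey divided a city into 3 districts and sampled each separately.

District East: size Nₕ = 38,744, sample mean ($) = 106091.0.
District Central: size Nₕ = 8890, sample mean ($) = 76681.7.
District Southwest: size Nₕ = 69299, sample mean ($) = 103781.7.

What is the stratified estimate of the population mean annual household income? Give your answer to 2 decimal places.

N = 116933; weights Wₕ = Nₕ/N = (0.3313, 0.0760, 0.5926).
x̄_st = Σ Wₕ·x̄ₕ = 0.3313·106091.0 + 0.0760·76681.7 + 0.5926·103781.7 ≈ 102486.5354...
→ 102486.54.

102486.54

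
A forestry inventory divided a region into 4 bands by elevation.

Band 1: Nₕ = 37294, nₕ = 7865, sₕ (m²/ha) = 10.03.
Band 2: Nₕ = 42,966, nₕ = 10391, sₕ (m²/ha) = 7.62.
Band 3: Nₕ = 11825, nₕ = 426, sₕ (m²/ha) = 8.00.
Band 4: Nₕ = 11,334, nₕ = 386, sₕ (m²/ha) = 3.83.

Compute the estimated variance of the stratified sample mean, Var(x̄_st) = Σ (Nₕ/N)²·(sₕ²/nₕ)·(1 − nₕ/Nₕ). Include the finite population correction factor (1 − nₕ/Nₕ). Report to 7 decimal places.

N = 103419. Term for each stratum: Wₕ²sₕ²/nₕ·(1−nₕ/Nₕ).
Var(x̄_st) = 0.0013125533 + 0.0007312423 + 0.0018933792 + 0.0004408873 = 0.0043780621 → 0.0043781.

0.0043781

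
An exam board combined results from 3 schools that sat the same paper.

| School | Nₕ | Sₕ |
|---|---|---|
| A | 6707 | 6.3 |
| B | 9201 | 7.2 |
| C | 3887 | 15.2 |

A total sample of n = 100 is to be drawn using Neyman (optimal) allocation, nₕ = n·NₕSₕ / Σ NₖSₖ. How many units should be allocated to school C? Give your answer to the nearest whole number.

35

A: NₕSₕ = 6707·6.3 = 42254.1
B: NₕSₕ = 9201·7.2 = 66247.2
C: NₕSₕ = 3887·15.2 = 59082.4
Σ NₕSₕ = 167583.7.
n_C = 100·59082.4/167583.7 = 35.255... → 35.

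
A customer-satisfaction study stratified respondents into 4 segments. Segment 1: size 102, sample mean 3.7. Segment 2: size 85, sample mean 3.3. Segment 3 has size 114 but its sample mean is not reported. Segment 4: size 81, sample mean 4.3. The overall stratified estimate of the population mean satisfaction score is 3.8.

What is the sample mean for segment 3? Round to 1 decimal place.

Σ Nₕx̄ₕ = N·μ, so 114·x̄_3 = 382·3.8 − (102·3.7 + 85·3.3 + 81·4.3).
= 1451.6 − 1006.2 = 445.4.
x̄_3 = 445.4 / 114 = 3.907... → 3.9.

3.9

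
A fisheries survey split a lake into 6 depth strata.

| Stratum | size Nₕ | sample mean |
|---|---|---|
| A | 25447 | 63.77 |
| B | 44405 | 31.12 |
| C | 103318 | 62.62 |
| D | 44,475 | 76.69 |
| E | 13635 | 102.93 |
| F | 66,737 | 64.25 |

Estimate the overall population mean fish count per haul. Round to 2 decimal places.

N = 25447 + 44405 + 103318 + 44475 + 13635 + 66737 = 298017.
The stratified mean weights each stratum mean by its population share Nₕ/N.
Σ Nₕx̄ₕ = 25447·63.77 + 44405·31.12 + 103318·62.62 + 44475·76.69 + 13635·102.93 + 66737·64.25 = 1622755.19 + 1381883.6 + 6469773.16 + 3410787.75 + 1403450.55 + 4287852.25 = 18576502.5.
Divide by N: 18576502.5 / 298017 = 62.3337... → 62.33.

62.33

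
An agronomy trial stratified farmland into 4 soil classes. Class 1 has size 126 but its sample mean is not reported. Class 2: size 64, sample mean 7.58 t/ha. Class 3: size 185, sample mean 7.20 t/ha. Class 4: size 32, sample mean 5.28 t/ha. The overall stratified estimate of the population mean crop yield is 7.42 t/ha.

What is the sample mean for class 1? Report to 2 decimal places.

8.21

N = 126 + 64 + 185 + 32 = 407.
Overall total = μ·N = 7.42·407 = 3019.94.
Subtract the known strata: 64·7.58 + 185·7.20 + 32·5.28 = 1986.08.
Remaining total for class 1: 3019.94 − 1986.08 = 1033.86.
Divide by its size: 1033.86 / 126 = 8.2052... → 8.21.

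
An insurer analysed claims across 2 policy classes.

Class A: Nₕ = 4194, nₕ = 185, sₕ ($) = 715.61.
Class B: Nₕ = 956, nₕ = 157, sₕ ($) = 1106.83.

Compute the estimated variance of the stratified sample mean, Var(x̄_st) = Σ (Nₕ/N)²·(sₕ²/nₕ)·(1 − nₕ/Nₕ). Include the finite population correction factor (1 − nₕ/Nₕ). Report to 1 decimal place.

1979.5

N = 5150; Wₕ = Nₕ/N.
class A: (4194/5150)²·715.61²/185·(1 − 185/4194) = 1754.8140
class B: (956/5150)²·1106.83²/157·(1 − 157/956) = 224.7255
Sum = 1979.5396 → 1979.5.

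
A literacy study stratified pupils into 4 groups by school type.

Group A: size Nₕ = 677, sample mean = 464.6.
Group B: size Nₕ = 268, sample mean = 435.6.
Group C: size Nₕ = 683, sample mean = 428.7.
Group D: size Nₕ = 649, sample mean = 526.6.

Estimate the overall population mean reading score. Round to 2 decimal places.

x̄_st = (Σ Nₕx̄ₕ) / (Σ Nₕ) = (677·464.6 + 268·435.6 + 683·428.7 + 649·526.6) / 2277
= 1065840.5 / 2277 = 468.0898... → 468.09.

468.09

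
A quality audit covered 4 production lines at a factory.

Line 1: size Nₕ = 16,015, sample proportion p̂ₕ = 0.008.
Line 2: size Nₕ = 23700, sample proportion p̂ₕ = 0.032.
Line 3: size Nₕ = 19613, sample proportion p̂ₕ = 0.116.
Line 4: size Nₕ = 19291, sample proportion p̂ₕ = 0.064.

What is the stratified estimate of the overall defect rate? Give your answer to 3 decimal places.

Wₕ = Nₕ/N with N = 78619: 0.2037, 0.3015, 0.2495, 0.2454.
p̂_st = 0.2037·0.008 + 0.3015·0.032 + 0.2495·0.116 + 0.2454·0.064 ≈ 0.05592... → 0.056.

0.056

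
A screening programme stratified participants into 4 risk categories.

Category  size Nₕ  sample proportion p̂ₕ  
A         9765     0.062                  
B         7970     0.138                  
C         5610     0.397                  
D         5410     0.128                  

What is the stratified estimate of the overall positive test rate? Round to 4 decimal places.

Wₕ = Nₕ/N with N = 28755: 0.3396, 0.2772, 0.1951, 0.1881.
p̂_st = 0.3396·0.062 + 0.2772·0.138 + 0.1951·0.397 + 0.1881·0.128 ≈ 0.160840... → 0.1608.

0.1608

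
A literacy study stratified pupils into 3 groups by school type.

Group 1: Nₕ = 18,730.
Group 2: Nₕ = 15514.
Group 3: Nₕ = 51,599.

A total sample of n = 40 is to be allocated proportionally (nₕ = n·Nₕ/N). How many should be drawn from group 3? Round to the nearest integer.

N = 18730 + 15514 + 51599 = 85843.
n_3 = 40·51599/85843 = 24.043... → 24.

24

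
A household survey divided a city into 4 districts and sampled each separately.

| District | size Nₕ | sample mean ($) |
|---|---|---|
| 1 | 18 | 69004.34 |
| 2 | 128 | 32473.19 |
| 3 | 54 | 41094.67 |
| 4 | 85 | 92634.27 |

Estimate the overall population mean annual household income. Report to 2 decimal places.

54356.74

N = 18 + 128 + 54 + 85 = 285.
Overall mean = Σ (Nₕ/N)·x̄ₕ — weight by population share, not a simple average.
Σ Nₕx̄ₕ = 18·69004.34 + 128·32473.19 + 54·41094.67 + 85·92634.27 = 1242078.12 + 4156568.32 + 2219112.18 + 7873912.95 = 15491671.57.
Divide by N: 15491671.57 / 285 = 54356.7424... → 54356.74.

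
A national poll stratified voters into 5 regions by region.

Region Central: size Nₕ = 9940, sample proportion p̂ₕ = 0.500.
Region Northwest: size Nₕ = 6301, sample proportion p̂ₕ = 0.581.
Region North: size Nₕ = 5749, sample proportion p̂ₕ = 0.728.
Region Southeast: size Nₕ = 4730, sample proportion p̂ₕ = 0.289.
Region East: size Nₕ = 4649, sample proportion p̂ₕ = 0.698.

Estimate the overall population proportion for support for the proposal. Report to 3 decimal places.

Wₕ = Nₕ/N with N = 31369: 0.3169, 0.2009, 0.1833, 0.1508, 0.1482.
p̂_st = 0.3169·0.500 + 0.2009·0.581 + 0.1833·0.728 + 0.1508·0.289 + 0.1482·0.698 ≈ 0.55558... → 0.556.

0.556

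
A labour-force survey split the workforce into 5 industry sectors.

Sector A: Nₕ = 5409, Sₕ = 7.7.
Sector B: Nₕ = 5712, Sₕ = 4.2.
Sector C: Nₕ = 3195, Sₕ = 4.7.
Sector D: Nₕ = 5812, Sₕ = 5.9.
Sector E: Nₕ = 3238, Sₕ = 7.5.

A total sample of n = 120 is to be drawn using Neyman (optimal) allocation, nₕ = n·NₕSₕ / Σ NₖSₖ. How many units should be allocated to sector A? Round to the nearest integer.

Σ NₕSₕ = 5409·7.7 + 5712·4.2 + 3195·4.7 + 5812·5.9 + 3238·7.5 = 139232.
Share for A: 41649.3/139232 = 0.29914.
n_A = 120 × 0.29914 = 35.896... → 36.

36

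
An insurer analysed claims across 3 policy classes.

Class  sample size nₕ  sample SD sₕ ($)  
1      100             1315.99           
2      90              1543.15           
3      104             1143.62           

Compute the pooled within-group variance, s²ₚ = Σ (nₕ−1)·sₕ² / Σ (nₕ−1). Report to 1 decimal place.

1: (100−1)·1315.99² = 99·1731829.6801 = 171451138.3299
2: (90−1)·1543.15² = 89·2381311.9225 = 211936761.1025
3: (104−1)·1143.62² = 103·1307866.7044 = 134710270.5532
Numerator = 518098169.9856; denominator = Σ(nₕ−1) = 291.
s²ₚ = 518098169.9856/291 = 1780406.082... → 1780406.1.

1780406.1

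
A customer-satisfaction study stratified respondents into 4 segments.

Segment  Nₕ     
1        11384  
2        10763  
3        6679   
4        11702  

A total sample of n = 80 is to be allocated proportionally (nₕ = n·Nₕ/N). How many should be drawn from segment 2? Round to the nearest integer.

21

Share of segment 2 = 10763/40528 = 0.26557.
Allocate 80 × 0.26557 = 21.246... → 21.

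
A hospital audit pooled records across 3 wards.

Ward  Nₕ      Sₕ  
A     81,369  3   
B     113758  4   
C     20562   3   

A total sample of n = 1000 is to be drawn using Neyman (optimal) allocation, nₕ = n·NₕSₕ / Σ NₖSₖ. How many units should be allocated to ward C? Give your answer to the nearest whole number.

81

A: NₕSₕ = 81369·3 = 244107
B: NₕSₕ = 113758·4 = 455032
C: NₕSₕ = 20562·3 = 61686
Σ NₕSₕ = 760825.
n_C = 1000·61686/760825 = 81.078... → 81.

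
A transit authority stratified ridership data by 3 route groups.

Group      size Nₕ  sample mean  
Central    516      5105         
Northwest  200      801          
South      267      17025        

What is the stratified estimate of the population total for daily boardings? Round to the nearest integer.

Central: 516·5105 = 2634180
Northwest: 200·801 = 160200
South: 267·17025 = 4545675
τ̂ = Σ Nₕx̄ₕ = 7340055.

7340055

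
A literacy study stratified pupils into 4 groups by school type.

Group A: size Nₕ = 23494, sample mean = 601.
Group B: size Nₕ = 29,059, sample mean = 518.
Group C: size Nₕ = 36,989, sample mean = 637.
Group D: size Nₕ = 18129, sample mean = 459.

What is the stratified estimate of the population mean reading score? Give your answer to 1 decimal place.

N = 107671; weights Wₕ = Nₕ/N = (0.2182, 0.2699, 0.3435, 0.1684).
x̄_st = Σ Wₕ·x̄ₕ = 0.2182·601 + 0.2699·518 + 0.3435·637 + 0.1684·459 ≈ 567.058...
→ 567.1.

567.1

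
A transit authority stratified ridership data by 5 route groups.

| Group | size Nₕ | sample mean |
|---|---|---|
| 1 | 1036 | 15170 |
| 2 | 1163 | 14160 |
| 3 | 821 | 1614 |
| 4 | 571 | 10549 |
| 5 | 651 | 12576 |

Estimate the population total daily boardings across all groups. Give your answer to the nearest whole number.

Population total = Σ Nₕ·x̄ₕ (each stratum's size times its mean).
1036·15170 + 1163·14160 + 821·1614 + 571·10549 + 651·12576 = 15716120 + 16468080 + 1325094 + 6023479 + 8186976 = 47719749.

47719749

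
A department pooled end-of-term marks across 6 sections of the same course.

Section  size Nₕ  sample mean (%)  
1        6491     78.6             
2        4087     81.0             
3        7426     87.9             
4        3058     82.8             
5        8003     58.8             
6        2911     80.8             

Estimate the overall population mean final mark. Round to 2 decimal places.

N = 31976; weights Wₕ = Nₕ/N = (0.2030, 0.1278, 0.2322, 0.0956, 0.2503, 0.0910).
x̄_st = Σ Wₕ·x̄ₕ = 0.2030·78.6 + 0.1278·81.0 + 0.2322·87.9 + 0.0956·82.8 + 0.2503·58.8 + 0.0910·80.8 ≈ 76.7129...
→ 76.71.

76.71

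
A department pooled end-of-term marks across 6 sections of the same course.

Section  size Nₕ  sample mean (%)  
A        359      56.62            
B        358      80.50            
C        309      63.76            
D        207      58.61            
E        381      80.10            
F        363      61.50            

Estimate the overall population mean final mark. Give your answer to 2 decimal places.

N = 359 + 358 + 309 + 207 + 381 + 363 = 1977.
Overall mean = Σ (Nₕ/N)·x̄ₕ — weight by population share, not a simple average.
Σ Nₕx̄ₕ = 359·56.62 + 358·80.50 + 309·63.76 + 207·58.61 + 381·80.10 + 363·61.50 = 20326.58 + 28819 + 19701.84 + 12132.27 + 30518.1 + 22324.5 = 133822.29.
Divide by N: 133822.29 / 1977 = 67.6896... → 67.69.

67.69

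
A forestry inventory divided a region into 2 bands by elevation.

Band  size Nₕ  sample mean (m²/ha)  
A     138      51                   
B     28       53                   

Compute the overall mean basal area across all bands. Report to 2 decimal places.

x̄_st = (Σ Nₕx̄ₕ) / (Σ Nₕ) = (138·51 + 28·53) / 166
= 8522 / 166 = 51.3373... → 51.34.

51.34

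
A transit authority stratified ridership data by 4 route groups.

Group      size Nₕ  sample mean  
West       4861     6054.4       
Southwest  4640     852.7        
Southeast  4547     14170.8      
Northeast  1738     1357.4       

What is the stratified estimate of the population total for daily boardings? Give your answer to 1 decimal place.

Estimate total by summing Nₕ·x̄ₕ over strata.
4861·6054.4 + 4640·852.7 + 4547·14170.8 + 1738·1357.4 = 29430438.4 + 3956528 + 64434627.6 + 2359161.2 = 100180755.2.

100180755.2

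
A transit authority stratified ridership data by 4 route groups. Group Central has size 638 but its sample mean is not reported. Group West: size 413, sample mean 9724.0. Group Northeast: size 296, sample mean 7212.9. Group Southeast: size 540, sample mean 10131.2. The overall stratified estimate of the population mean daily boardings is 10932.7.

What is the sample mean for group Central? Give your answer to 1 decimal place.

14119.3

N = 638 + 413 + 296 + 540 = 1887.
Overall total = μ·N = 10932.7·1887 = 20630004.9.
Subtract the known strata: 413·9724.0 + 296·7212.9 + 540·10131.2 = 11621878.4.
Remaining total for group Central: 20630004.9 − 11621878.4 = 9008126.5.
Divide by its size: 9008126.5 / 638 = 14119.321... → 14119.3.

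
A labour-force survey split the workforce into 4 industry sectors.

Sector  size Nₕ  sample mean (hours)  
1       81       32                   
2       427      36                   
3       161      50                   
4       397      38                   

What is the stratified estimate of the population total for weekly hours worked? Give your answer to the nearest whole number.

41100

Population total = Σ Nₕ·x̄ₕ (each stratum's size times its mean).
81·32 + 427·36 + 161·50 + 397·38 = 2592 + 15372 + 8050 + 15086 = 41100.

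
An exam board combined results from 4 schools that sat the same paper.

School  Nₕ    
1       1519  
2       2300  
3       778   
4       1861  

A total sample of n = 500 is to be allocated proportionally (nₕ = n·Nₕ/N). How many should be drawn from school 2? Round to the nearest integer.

178

Share of school 2 = 2300/6458 = 0.35615.
Allocate 500 × 0.35615 = 178.074... → 178.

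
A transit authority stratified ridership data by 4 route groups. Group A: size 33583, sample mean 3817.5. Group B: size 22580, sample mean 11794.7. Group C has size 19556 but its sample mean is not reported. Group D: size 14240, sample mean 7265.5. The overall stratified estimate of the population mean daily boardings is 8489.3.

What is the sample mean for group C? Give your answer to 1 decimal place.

N = 33583 + 22580 + 19556 + 14240 = 89959.
Overall total = μ·N = 8489.3·89959 = 763688938.7.
Subtract the known strata: 33583·3817.5 + 22580·11794.7 + 14240·7265.5 = 497988148.5.
Remaining total for group C: 763688938.7 − 497988148.5 = 265700790.2.
Divide by its size: 265700790.2 / 19556 = 13586.663... → 13586.7.

13586.7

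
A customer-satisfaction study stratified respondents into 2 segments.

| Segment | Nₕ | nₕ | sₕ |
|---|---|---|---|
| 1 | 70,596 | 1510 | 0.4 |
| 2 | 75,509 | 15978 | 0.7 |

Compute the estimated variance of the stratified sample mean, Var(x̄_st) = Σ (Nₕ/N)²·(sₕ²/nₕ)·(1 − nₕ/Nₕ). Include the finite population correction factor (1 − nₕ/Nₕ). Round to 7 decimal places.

0.0000307

N = 146105. Term for each stratum: Wₕ²sₕ²/nₕ·(1−nₕ/Nₕ).
Var(x̄_st) = 0.0000242093 + 0.0000064578 = 0.0000306672 → 0.0000307.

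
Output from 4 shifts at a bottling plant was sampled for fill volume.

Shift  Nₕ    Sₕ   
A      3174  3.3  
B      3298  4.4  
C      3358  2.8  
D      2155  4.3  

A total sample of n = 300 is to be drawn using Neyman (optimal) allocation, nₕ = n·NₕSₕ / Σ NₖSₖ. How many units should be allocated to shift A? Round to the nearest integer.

72

A: NₕSₕ = 3174·3.3 = 10474.2
B: NₕSₕ = 3298·4.4 = 14511.2
C: NₕSₕ = 3358·2.8 = 9402.4
D: NₕSₕ = 2155·4.3 = 9266.5
Σ NₕSₕ = 43654.3.
n_A = 300·10474.2/43654.3 = 71.981... → 72.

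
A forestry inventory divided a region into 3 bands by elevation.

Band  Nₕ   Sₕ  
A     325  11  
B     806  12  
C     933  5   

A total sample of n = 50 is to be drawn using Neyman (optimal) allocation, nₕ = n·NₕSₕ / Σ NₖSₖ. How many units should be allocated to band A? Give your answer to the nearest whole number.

Σ NₕSₕ = 325·11 + 806·12 + 933·5 = 17912.
Share for A: 3575/17912 = 0.19959.
n_A = 50 × 0.19959 = 9.979... → 10.

10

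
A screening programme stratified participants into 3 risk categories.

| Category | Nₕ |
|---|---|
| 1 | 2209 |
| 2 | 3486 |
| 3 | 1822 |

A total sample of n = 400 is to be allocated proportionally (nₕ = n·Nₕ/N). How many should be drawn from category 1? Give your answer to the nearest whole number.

118

Share of category 1 = 2209/7517 = 0.29387.
Allocate 400 × 0.29387 = 117.547... → 118.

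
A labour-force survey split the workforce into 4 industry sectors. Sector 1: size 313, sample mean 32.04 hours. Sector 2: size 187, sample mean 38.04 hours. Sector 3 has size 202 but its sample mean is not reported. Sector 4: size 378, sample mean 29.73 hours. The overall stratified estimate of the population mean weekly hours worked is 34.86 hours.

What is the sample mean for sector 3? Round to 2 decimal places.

45.89

Σ Nₕx̄ₕ = N·μ, so 202·x̄_3 = 1080·34.86 − (313·32.04 + 187·38.04 + 378·29.73).
= 37648.8 − 28379.94 = 9268.86.
x̄_3 = 9268.86 / 202 = 45.8854... → 45.89.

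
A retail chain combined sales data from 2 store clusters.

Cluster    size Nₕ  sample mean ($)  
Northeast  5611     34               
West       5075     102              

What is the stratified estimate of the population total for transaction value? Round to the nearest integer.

708424

Population total = Σ Nₕ·x̄ₕ (each stratum's size times its mean).
5611·34 + 5075·102 = 190774 + 517650 = 708424.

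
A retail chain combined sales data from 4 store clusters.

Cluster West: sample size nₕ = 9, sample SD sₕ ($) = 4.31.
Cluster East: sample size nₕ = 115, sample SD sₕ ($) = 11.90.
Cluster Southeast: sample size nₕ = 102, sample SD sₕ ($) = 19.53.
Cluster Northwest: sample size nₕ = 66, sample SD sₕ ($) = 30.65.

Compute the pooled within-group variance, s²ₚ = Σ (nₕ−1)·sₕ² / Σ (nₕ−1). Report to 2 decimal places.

402.35

West: (9−1)·4.31² = 8·18.5761 = 148.6088
East: (115−1)·11.90² = 114·141.61 = 16143.54
Southeast: (102−1)·19.53² = 101·381.4209 = 38523.5109
Northwest: (66−1)·30.65² = 65·939.4225 = 61062.4625
Numerator = 115878.1222; denominator = Σ(nₕ−1) = 288.
s²ₚ = 115878.1222/288 = 402.3546... → 402.35.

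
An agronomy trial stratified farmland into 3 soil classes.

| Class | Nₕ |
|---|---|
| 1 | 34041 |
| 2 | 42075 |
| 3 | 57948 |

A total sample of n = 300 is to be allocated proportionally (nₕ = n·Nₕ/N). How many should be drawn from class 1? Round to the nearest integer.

N = 34041 + 42075 + 57948 = 134064.
n_1 = 300·34041/134064 = 76.175... → 76.

76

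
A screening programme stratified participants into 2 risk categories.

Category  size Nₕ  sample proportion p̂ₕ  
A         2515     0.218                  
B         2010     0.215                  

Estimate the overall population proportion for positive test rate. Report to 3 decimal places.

0.217

Wₕ = Nₕ/N with N = 4525: 0.5558, 0.4442.
p̂_st = 0.5558·0.218 + 0.4442·0.215 ≈ 0.21667... → 0.217.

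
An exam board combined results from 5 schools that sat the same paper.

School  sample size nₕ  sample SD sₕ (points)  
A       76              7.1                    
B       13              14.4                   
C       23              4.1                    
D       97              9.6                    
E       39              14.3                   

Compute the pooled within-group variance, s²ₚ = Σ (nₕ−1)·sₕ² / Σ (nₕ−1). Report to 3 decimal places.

95.707

A: (76−1)·7.1² = 75·50.41 = 3780.75
B: (13−1)·14.4² = 12·207.36 = 2488.32
C: (23−1)·4.1² = 22·16.81 = 369.82
D: (97−1)·9.6² = 96·92.16 = 8847.36
E: (39−1)·14.3² = 38·204.49 = 7770.62
Numerator = 23256.87; denominator = Σ(nₕ−1) = 243.
s²ₚ = 23256.87/243 = 95.70728... → 95.707.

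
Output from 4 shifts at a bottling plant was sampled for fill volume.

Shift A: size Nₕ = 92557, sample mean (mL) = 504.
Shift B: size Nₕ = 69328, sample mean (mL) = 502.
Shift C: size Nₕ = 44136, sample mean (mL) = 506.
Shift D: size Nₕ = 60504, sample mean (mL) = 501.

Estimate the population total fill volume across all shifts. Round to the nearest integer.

134096704

A: 92557·504 = 46648728
B: 69328·502 = 34802656
C: 44136·506 = 22332816
D: 60504·501 = 30312504
τ̂ = Σ Nₕx̄ₕ = 134096704.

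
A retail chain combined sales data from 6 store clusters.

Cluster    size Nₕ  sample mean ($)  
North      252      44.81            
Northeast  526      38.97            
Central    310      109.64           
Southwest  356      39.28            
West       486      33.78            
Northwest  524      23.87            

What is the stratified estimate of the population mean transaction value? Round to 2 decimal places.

x̄_st = (Σ Nₕx̄ₕ) / (Σ Nₕ) = (252·44.81 + 526·38.97 + 310·109.64 + 356·39.28 + 486·33.78 + 524·23.87) / 2454
= 108687.38 / 2454 = 44.2899... → 44.29.

44.29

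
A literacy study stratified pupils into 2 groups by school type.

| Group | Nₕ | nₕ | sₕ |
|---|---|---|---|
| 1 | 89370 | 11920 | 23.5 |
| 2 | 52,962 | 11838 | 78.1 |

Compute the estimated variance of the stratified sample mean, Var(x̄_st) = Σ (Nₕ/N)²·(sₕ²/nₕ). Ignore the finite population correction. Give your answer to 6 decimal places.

N = 142332. Term for each stratum: Wₕ²sₕ²/nₕ.
Var(x̄_st) = 0.018265766 + 0.071342345 = 0.089608111 → 0.089608.

0.089608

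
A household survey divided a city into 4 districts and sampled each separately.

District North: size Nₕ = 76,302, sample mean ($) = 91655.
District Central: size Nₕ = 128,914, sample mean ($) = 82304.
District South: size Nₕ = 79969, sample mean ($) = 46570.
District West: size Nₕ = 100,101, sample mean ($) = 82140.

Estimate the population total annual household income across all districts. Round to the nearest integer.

29550050136

Population total = Σ Nₕ·x̄ₕ (each stratum's size times its mean).
76302·91655 + 128914·82304 + 79969·46570 + 100101·82140 = 6993459810 + 10610137856 + 3724156330 + 8222296140 = 29550050136.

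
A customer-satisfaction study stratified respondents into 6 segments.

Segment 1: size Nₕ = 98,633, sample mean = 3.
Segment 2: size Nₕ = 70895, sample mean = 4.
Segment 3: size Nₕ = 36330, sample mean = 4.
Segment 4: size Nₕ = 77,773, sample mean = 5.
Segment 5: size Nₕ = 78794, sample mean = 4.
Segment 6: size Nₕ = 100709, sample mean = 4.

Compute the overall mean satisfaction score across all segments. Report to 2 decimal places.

3.95

N = 463134; weights Wₕ = Nₕ/N = (0.2130, 0.1531, 0.0784, 0.1679, 0.1701, 0.2175).
x̄_st = Σ Wₕ·x̄ₕ = 0.2130·3 + 0.1531·4 + 0.0784·4 + 0.1679·5 + 0.1701·4 + 0.2175·4 ≈ 3.9550...
→ 3.95.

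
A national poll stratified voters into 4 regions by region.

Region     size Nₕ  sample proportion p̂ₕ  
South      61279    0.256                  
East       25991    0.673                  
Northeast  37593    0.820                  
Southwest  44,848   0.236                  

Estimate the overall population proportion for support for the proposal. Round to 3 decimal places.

0.440

Wₕ = Nₕ/N with N = 169711: 0.3611, 0.1531, 0.2215, 0.2643.
p̂_st = 0.3611·0.256 + 0.1531·0.673 + 0.2215·0.820 + 0.2643·0.236 ≈ 0.43951... → 0.440.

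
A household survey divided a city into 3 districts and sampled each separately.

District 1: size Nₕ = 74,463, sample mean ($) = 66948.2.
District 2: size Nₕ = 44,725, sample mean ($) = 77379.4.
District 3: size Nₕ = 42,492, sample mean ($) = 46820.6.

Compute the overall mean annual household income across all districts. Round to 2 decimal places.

N = 161680; weights Wₕ = Nₕ/N = (0.4606, 0.2766, 0.2628).
x̄_st = Σ Wₕ·x̄ₕ = 0.4606·66948.2 + 0.2766·77379.4 + 0.2628·46820.6 ≈ 64543.9041...
→ 64543.90.

64543.90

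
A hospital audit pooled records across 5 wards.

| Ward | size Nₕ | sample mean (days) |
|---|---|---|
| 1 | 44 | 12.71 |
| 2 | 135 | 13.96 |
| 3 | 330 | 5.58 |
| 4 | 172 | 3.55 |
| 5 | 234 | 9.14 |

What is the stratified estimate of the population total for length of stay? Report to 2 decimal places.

1: 44·12.71 = 559.24
2: 135·13.96 = 1884.6
3: 330·5.58 = 1841.4
4: 172·3.55 = 610.6
5: 234·9.14 = 2138.76
τ̂ = Σ Nₕx̄ₕ = 7034.60.

7034.60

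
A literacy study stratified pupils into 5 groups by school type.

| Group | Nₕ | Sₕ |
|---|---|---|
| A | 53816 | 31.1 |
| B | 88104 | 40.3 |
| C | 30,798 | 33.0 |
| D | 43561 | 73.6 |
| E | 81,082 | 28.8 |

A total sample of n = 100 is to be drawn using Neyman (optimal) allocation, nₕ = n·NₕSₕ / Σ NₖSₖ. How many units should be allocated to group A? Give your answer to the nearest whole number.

14

Σ NₕSₕ = 53816·31.1 + 88104·40.3 + 30798·33.0 + 43561·73.6 + 81082·28.8 = 11781854.
Share for A: 1673677.6/11781854 = 0.14206.
n_A = 100 × 0.14206 = 14.206... → 14.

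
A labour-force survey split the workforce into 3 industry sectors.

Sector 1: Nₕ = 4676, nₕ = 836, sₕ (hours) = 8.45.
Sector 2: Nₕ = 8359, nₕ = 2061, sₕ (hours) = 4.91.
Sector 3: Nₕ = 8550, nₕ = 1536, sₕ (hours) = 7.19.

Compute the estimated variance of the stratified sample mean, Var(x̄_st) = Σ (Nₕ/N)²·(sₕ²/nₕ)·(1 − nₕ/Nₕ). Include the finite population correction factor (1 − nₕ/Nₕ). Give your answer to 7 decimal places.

0.0089454

N = 21585; Wₕ = Nₕ/N.
sector 1: (4676/21585)²·8.45²/836·(1 − 836/4676) = 0.0032916129
sector 2: (8359/21585)²·4.91²/2061·(1 − 2061/8359) = 0.0013217151
sector 3: (8550/21585)²·7.19²/1536·(1 − 1536/8550) = 0.0043320587
Sum = 0.0089453868 → 0.0089454.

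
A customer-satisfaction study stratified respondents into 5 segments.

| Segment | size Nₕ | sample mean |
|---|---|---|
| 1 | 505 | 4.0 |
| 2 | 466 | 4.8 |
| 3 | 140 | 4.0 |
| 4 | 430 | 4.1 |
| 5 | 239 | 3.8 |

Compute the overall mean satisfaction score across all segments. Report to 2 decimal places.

4.21

N = 505 + 466 + 140 + 430 + 239 = 1780.
Weight each subgroup mean by Nₕ/N and sum.
Σ Nₕx̄ₕ = 505·4.0 + 466·4.8 + 140·4.0 + 430·4.1 + 239·3.8 = 2020 + 2236.8 + 560 + 1763 + 908.2 = 7488.
Divide by N: 7488 / 1780 = 4.2067... → 4.21.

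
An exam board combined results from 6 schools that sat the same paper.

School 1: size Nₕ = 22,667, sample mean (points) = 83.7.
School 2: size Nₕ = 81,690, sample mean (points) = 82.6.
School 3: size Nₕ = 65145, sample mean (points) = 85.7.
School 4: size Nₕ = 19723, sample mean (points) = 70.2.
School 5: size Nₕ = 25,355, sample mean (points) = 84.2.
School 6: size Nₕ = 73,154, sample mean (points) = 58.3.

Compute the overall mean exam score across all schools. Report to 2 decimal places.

N = 22667 + 81690 + 65145 + 19723 + 25355 + 73154 = 287734.
The stratified mean weights each stratum mean by its population share Nₕ/N.
Σ Nₕx̄ₕ = 22667·83.7 + 81690·82.6 + 65145·85.7 + 19723·70.2 + 25355·84.2 + 73154·58.3 = 1897227.9 + 6747594 + 5582926.5 + 1384554.6 + 2134891 + 4264878.2 = 22012072.2.
Divide by N: 22012072.2 / 287734 = 76.5015... → 76.50.

76.50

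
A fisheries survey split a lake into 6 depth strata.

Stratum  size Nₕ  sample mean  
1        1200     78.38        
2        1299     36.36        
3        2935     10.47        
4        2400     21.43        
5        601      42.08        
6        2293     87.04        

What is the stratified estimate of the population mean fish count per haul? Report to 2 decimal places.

41.79

x̄_st = (Σ Nₕx̄ₕ) / (Σ Nₕ) = (1200·78.38 + 1299·36.36 + 2935·10.47 + 2400·21.43 + 601·42.08 + 2293·87.04) / 10728
= 448321.89 / 10728 = 41.7899... → 41.79.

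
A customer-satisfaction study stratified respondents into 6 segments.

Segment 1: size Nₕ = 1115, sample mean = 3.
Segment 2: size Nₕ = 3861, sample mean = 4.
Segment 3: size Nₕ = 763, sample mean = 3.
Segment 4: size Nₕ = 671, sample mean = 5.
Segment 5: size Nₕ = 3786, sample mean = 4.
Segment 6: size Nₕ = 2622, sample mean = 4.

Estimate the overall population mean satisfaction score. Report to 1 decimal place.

3.9

x̄_st = (Σ Nₕx̄ₕ) / (Σ Nₕ) = (1115·3 + 3861·4 + 763·3 + 671·5 + 3786·4 + 2622·4) / 12818
= 50065 / 12818 = 3.906... → 3.9.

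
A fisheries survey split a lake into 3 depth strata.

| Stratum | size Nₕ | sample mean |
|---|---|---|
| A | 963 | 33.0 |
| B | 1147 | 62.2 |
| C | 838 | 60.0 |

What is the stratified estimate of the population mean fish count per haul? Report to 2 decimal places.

N = 963 + 1147 + 838 = 2948.
The stratified mean weights each stratum mean by its population share Nₕ/N.
Σ Nₕx̄ₕ = 963·33.0 + 1147·62.2 + 838·60.0 = 31779 + 71343.4 + 50280 = 153402.4.
Divide by N: 153402.4 / 2948 = 52.0361... → 52.04.

52.04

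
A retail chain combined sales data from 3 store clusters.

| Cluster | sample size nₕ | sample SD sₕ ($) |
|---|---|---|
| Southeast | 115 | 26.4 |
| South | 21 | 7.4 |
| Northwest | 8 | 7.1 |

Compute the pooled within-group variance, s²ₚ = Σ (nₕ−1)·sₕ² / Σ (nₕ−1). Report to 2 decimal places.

Southeast: (115−1)·26.4² = 114·696.96 = 79453.44
South: (21−1)·7.4² = 20·54.76 = 1095.2
Northwest: (8−1)·7.1² = 7·50.41 = 352.87
Numerator = 80901.51; denominator = Σ(nₕ−1) = 141.
s²ₚ = 80901.51/141 = 573.7696... → 573.77.

573.77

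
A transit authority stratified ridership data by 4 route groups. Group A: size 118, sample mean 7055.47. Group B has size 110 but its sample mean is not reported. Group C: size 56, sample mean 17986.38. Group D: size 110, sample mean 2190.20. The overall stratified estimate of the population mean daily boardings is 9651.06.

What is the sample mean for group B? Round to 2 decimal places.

15652.84

Σ Nₕx̄ₕ = N·μ, so 110·x̄_B = 394·9651.06 − (118·7055.47 + 56·17986.38 + 110·2190.20).
= 3802517.64 − 2080704.74 = 1721812.9.
x̄_B = 1721812.9 / 110 = 15652.8445... → 15652.84.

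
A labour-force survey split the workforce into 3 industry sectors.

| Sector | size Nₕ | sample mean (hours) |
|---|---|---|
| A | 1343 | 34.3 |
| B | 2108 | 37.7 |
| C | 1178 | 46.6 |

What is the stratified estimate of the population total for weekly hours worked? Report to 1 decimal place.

180431.3

Estimate total by summing Nₕ·x̄ₕ over strata.
1343·34.3 + 2108·37.7 + 1178·46.6 = 46064.9 + 79471.6 + 54894.8 = 180431.3.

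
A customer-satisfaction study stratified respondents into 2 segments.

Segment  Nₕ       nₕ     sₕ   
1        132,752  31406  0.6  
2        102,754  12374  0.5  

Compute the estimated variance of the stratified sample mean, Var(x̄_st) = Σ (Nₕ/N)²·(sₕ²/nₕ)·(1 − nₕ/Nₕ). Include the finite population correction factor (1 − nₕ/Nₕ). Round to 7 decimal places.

0.0000062

N = 235506; Wₕ = Nₕ/N.
segment 1: (132752/235506)²·0.6²/31406·(1 − 31406/132752) = 0.0000027806
segment 2: (102754/235506)²·0.5²/12374·(1 − 12374/102754) = 0.0000033830
Sum = 0.0000061635 → 0.0000062.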